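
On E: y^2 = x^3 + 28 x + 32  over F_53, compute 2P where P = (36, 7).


Doubling: s = (3 x1^2 + a) / (2 y1)
s = (3*36^2 + 28) / (2*7) mod 53 = 45
x3 = s^2 - 2 x1 mod 53 = 45^2 - 2*36 = 45
y3 = s (x1 - x3) - y1 mod 53 = 45 * (36 - 45) - 7 = 12

2P = (45, 12)


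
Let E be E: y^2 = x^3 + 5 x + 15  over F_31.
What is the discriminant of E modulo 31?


4 a^3 + 27 b^2 = 4*5^3 + 27*15^2 = 500 + 6075 = 6575
Delta = -16 * (6575) = -105200
Delta mod 31 = 14

Delta = 14 (mod 31)


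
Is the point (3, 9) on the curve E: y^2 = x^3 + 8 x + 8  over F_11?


Check whether y^2 = x^3 + 8 x + 8 (mod 11) for (x, y) = (3, 9).
LHS: y^2 = 9^2 mod 11 = 4
RHS: x^3 + 8 x + 8 = 3^3 + 8*3 + 8 mod 11 = 4
LHS = RHS

Yes, on the curve


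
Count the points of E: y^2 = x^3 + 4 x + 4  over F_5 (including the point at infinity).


For each x in F_5, count y with y^2 = x^3 + 4 x + 4 mod 5:
  x = 0: RHS = 4, y in [2, 3]  -> 2 point(s)
  x = 1: RHS = 4, y in [2, 3]  -> 2 point(s)
  x = 2: RHS = 0, y in [0]  -> 1 point(s)
  x = 4: RHS = 4, y in [2, 3]  -> 2 point(s)
Affine points: 7. Add the point at infinity: total = 8.

#E(F_5) = 8


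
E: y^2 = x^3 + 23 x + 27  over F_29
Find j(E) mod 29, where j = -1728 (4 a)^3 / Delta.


Delta = -16(4 a^3 + 27 b^2) mod 29 = 3
-1728 * (4 a)^3 = -1728 * (4*23)^3 mod 29 = 21
j = 21 * 3^(-1) mod 29 = 7

j = 7 (mod 29)


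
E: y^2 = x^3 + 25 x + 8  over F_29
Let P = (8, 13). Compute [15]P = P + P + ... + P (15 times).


k = 15 = 1111_2 (binary, LSB first: 1111)
Double-and-add from P = (8, 13):
  bit 0 = 1: acc = O + (8, 13) = (8, 13)
  bit 1 = 1: acc = (8, 13) + (9, 11) = (16, 3)
  bit 2 = 1: acc = (16, 3) + (12, 21) = (14, 17)
  bit 3 = 1: acc = (14, 17) + (1, 11) = (1, 18)

15P = (1, 18)


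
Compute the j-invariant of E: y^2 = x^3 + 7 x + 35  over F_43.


Delta = -16(4 a^3 + 27 b^2) mod 43 = 22
-1728 * (4 a)^3 = -1728 * (4*7)^3 mod 43 = 39
j = 39 * 22^(-1) mod 43 = 35

j = 35 (mod 43)


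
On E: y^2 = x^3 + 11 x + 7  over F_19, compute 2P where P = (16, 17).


Doubling: s = (3 x1^2 + a) / (2 y1)
s = (3*16^2 + 11) / (2*17) mod 19 = 0
x3 = s^2 - 2 x1 mod 19 = 0^2 - 2*16 = 6
y3 = s (x1 - x3) - y1 mod 19 = 0 * (16 - 6) - 17 = 2

2P = (6, 2)


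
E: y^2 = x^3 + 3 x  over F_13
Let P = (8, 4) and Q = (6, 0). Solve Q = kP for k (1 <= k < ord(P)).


Enumerate multiples of P until we hit Q = (6, 0):
  1P = (8, 4)
  2P = (10, 9)
  3P = (11, 8)
  4P = (3, 7)
  5P = (6, 0)
Match found at i = 5.

k = 5


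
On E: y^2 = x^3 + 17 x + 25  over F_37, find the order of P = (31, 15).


Compute successive multiples of P until we hit O:
  1P = (31, 15)
  2P = (16, 29)
  3P = (6, 11)
  4P = (33, 35)
  5P = (36, 9)
  6P = (4, 34)
  7P = (23, 15)
  8P = (20, 22)
  ... (continuing to 23P)
  23P = O

ord(P) = 23


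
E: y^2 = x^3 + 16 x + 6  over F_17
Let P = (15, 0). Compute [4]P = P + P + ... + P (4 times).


k = 4 = 100_2 (binary, LSB first: 001)
Double-and-add from P = (15, 0):
  bit 0 = 0: acc unchanged = O
  bit 1 = 0: acc unchanged = O
  bit 2 = 1: acc = O + O = O

4P = O


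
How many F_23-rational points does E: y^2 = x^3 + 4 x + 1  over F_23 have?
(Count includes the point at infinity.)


For each x in F_23, count y with y^2 = x^3 + 4 x + 1 mod 23:
  x = 0: RHS = 1, y in [1, 22]  -> 2 point(s)
  x = 1: RHS = 6, y in [11, 12]  -> 2 point(s)
  x = 4: RHS = 12, y in [9, 14]  -> 2 point(s)
  x = 5: RHS = 8, y in [10, 13]  -> 2 point(s)
  x = 7: RHS = 4, y in [2, 21]  -> 2 point(s)
  x = 8: RHS = 16, y in [4, 19]  -> 2 point(s)
  x = 10: RHS = 6, y in [11, 12]  -> 2 point(s)
  x = 12: RHS = 6, y in [11, 12]  -> 2 point(s)
  x = 14: RHS = 18, y in [8, 15]  -> 2 point(s)
  x = 15: RHS = 9, y in [3, 20]  -> 2 point(s)
  x = 19: RHS = 13, y in [6, 17]  -> 2 point(s)
  x = 20: RHS = 8, y in [10, 13]  -> 2 point(s)
  x = 21: RHS = 8, y in [10, 13]  -> 2 point(s)
Affine points: 26. Add the point at infinity: total = 27.

#E(F_23) = 27


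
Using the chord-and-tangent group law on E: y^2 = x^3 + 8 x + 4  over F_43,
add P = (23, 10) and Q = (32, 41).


P != Q, so use the chord formula.
s = (y2 - y1) / (x2 - x1) = (31) / (9) mod 43 = 13
x3 = s^2 - x1 - x2 mod 43 = 13^2 - 23 - 32 = 28
y3 = s (x1 - x3) - y1 mod 43 = 13 * (23 - 28) - 10 = 11

P + Q = (28, 11)


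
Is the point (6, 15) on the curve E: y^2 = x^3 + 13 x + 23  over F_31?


Check whether y^2 = x^3 + 13 x + 23 (mod 31) for (x, y) = (6, 15).
LHS: y^2 = 15^2 mod 31 = 8
RHS: x^3 + 13 x + 23 = 6^3 + 13*6 + 23 mod 31 = 7
LHS != RHS

No, not on the curve


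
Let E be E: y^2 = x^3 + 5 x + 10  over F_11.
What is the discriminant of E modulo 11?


4 a^3 + 27 b^2 = 4*5^3 + 27*10^2 = 500 + 2700 = 3200
Delta = -16 * (3200) = -51200
Delta mod 11 = 5

Delta = 5 (mod 11)


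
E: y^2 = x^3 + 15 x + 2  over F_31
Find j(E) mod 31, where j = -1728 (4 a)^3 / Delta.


Delta = -16(4 a^3 + 27 b^2) mod 31 = 16
-1728 * (4 a)^3 = -1728 * (4*15)^3 mod 31 = 29
j = 29 * 16^(-1) mod 31 = 27

j = 27 (mod 31)


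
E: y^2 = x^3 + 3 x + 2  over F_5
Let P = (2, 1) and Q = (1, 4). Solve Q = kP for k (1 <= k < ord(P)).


Enumerate multiples of P until we hit Q = (1, 4):
  1P = (2, 1)
  2P = (1, 4)
Match found at i = 2.

k = 2


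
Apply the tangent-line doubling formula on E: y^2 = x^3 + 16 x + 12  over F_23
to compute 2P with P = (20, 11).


Doubling: s = (3 x1^2 + a) / (2 y1)
s = (3*20^2 + 16) / (2*11) mod 23 = 3
x3 = s^2 - 2 x1 mod 23 = 3^2 - 2*20 = 15
y3 = s (x1 - x3) - y1 mod 23 = 3 * (20 - 15) - 11 = 4

2P = (15, 4)


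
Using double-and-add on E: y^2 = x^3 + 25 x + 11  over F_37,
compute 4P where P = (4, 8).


k = 4 = 100_2 (binary, LSB first: 001)
Double-and-add from P = (4, 8):
  bit 0 = 0: acc unchanged = O
  bit 1 = 0: acc unchanged = O
  bit 2 = 1: acc = O + (4, 8) = (4, 8)

4P = (4, 8)


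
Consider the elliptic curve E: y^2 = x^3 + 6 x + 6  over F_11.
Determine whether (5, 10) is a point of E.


Check whether y^2 = x^3 + 6 x + 6 (mod 11) for (x, y) = (5, 10).
LHS: y^2 = 10^2 mod 11 = 1
RHS: x^3 + 6 x + 6 = 5^3 + 6*5 + 6 mod 11 = 7
LHS != RHS

No, not on the curve


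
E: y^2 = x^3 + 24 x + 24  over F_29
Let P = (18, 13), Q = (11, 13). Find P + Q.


P != Q, so use the chord formula.
s = (y2 - y1) / (x2 - x1) = (0) / (22) mod 29 = 0
x3 = s^2 - x1 - x2 mod 29 = 0^2 - 18 - 11 = 0
y3 = s (x1 - x3) - y1 mod 29 = 0 * (18 - 0) - 13 = 16

P + Q = (0, 16)


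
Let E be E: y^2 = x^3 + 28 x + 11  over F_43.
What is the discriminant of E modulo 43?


4 a^3 + 27 b^2 = 4*28^3 + 27*11^2 = 87808 + 3267 = 91075
Delta = -16 * (91075) = -1457200
Delta mod 43 = 27

Delta = 27 (mod 43)


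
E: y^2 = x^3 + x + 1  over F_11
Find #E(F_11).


For each x in F_11, count y with y^2 = x^3 + 1 x + 1 mod 11:
  x = 0: RHS = 1, y in [1, 10]  -> 2 point(s)
  x = 1: RHS = 3, y in [5, 6]  -> 2 point(s)
  x = 2: RHS = 0, y in [0]  -> 1 point(s)
  x = 3: RHS = 9, y in [3, 8]  -> 2 point(s)
  x = 4: RHS = 3, y in [5, 6]  -> 2 point(s)
  x = 6: RHS = 3, y in [5, 6]  -> 2 point(s)
  x = 8: RHS = 4, y in [2, 9]  -> 2 point(s)
Affine points: 13. Add the point at infinity: total = 14.

#E(F_11) = 14


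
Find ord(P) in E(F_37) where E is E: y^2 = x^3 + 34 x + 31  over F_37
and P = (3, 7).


Compute successive multiples of P until we hit O:
  1P = (3, 7)
  2P = (6, 9)
  3P = (12, 24)
  4P = (21, 33)
  5P = (16, 3)
  6P = (17, 3)
  7P = (5, 20)
  8P = (25, 35)
  ... (continuing to 40P)
  40P = O

ord(P) = 40


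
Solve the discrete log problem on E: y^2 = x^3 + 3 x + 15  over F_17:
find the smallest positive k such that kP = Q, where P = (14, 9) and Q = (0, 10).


Enumerate multiples of P until we hit Q = (0, 10):
  1P = (14, 9)
  2P = (5, 6)
  3P = (0, 7)
  4P = (11, 6)
  5P = (10, 12)
  6P = (1, 11)
  7P = (15, 16)
  8P = (3, 0)
  9P = (15, 1)
  10P = (1, 6)
  11P = (10, 5)
  12P = (11, 11)
  13P = (0, 10)
Match found at i = 13.

k = 13


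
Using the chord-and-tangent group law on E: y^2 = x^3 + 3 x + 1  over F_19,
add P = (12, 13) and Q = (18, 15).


P != Q, so use the chord formula.
s = (y2 - y1) / (x2 - x1) = (2) / (6) mod 19 = 13
x3 = s^2 - x1 - x2 mod 19 = 13^2 - 12 - 18 = 6
y3 = s (x1 - x3) - y1 mod 19 = 13 * (12 - 6) - 13 = 8

P + Q = (6, 8)


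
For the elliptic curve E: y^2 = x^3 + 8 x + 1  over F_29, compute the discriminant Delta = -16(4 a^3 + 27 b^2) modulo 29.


4 a^3 + 27 b^2 = 4*8^3 + 27*1^2 = 2048 + 27 = 2075
Delta = -16 * (2075) = -33200
Delta mod 29 = 5

Delta = 5 (mod 29)


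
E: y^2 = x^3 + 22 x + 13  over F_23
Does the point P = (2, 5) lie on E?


Check whether y^2 = x^3 + 22 x + 13 (mod 23) for (x, y) = (2, 5).
LHS: y^2 = 5^2 mod 23 = 2
RHS: x^3 + 22 x + 13 = 2^3 + 22*2 + 13 mod 23 = 19
LHS != RHS

No, not on the curve


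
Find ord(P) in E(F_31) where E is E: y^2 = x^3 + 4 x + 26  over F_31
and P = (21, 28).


Compute successive multiples of P until we hit O:
  1P = (21, 28)
  2P = (21, 3)
  3P = O

ord(P) = 3


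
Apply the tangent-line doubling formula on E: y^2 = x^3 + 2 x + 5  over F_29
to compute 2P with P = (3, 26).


Doubling: s = (3 x1^2 + a) / (2 y1)
s = (3*3^2 + 2) / (2*26) mod 29 = 0
x3 = s^2 - 2 x1 mod 29 = 0^2 - 2*3 = 23
y3 = s (x1 - x3) - y1 mod 29 = 0 * (3 - 23) - 26 = 3

2P = (23, 3)


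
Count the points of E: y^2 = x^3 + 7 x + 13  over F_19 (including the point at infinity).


For each x in F_19, count y with y^2 = x^3 + 7 x + 13 mod 19:
  x = 2: RHS = 16, y in [4, 15]  -> 2 point(s)
  x = 3: RHS = 4, y in [2, 17]  -> 2 point(s)
  x = 6: RHS = 5, y in [9, 10]  -> 2 point(s)
  x = 7: RHS = 6, y in [5, 14]  -> 2 point(s)
  x = 8: RHS = 11, y in [7, 12]  -> 2 point(s)
  x = 9: RHS = 7, y in [8, 11]  -> 2 point(s)
  x = 10: RHS = 0, y in [0]  -> 1 point(s)
  x = 12: RHS = 1, y in [1, 18]  -> 2 point(s)
  x = 14: RHS = 5, y in [9, 10]  -> 2 point(s)
  x = 15: RHS = 16, y in [4, 15]  -> 2 point(s)
  x = 18: RHS = 5, y in [9, 10]  -> 2 point(s)
Affine points: 21. Add the point at infinity: total = 22.

#E(F_19) = 22


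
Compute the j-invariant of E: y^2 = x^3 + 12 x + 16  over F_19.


Delta = -16(4 a^3 + 27 b^2) mod 19 = 14
-1728 * (4 a)^3 = -1728 * (4*12)^3 mod 19 = 12
j = 12 * 14^(-1) mod 19 = 9

j = 9 (mod 19)


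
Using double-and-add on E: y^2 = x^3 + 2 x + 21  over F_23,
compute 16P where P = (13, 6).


k = 16 = 10000_2 (binary, LSB first: 00001)
Double-and-add from P = (13, 6):
  bit 0 = 0: acc unchanged = O
  bit 1 = 0: acc unchanged = O
  bit 2 = 0: acc unchanged = O
  bit 3 = 0: acc unchanged = O
  bit 4 = 1: acc = O + (21, 20) = (21, 20)

16P = (21, 20)


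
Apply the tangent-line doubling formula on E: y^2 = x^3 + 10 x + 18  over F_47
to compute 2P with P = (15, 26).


Doubling: s = (3 x1^2 + a) / (2 y1)
s = (3*15^2 + 10) / (2*26) mod 47 = 43
x3 = s^2 - 2 x1 mod 47 = 43^2 - 2*15 = 33
y3 = s (x1 - x3) - y1 mod 47 = 43 * (15 - 33) - 26 = 46

2P = (33, 46)


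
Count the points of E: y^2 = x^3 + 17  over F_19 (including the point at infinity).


For each x in F_19, count y with y^2 = x^3 + 0 x + 17 mod 19:
  x = 0: RHS = 17, y in [6, 13]  -> 2 point(s)
  x = 2: RHS = 6, y in [5, 14]  -> 2 point(s)
  x = 3: RHS = 6, y in [5, 14]  -> 2 point(s)
  x = 4: RHS = 5, y in [9, 10]  -> 2 point(s)
  x = 5: RHS = 9, y in [3, 16]  -> 2 point(s)
  x = 6: RHS = 5, y in [9, 10]  -> 2 point(s)
  x = 8: RHS = 16, y in [4, 15]  -> 2 point(s)
  x = 9: RHS = 5, y in [9, 10]  -> 2 point(s)
  x = 12: RHS = 16, y in [4, 15]  -> 2 point(s)
  x = 14: RHS = 6, y in [5, 14]  -> 2 point(s)
  x = 16: RHS = 9, y in [3, 16]  -> 2 point(s)
  x = 17: RHS = 9, y in [3, 16]  -> 2 point(s)
  x = 18: RHS = 16, y in [4, 15]  -> 2 point(s)
Affine points: 26. Add the point at infinity: total = 27.

#E(F_19) = 27


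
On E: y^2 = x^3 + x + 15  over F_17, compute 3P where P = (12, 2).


k = 3 = 11_2 (binary, LSB first: 11)
Double-and-add from P = (12, 2):
  bit 0 = 1: acc = O + (12, 2) = (12, 2)
  bit 1 = 1: acc = (12, 2) + (14, 11) = (7, 12)

3P = (7, 12)


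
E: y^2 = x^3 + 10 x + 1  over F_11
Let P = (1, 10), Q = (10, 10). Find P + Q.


P != Q, so use the chord formula.
s = (y2 - y1) / (x2 - x1) = (0) / (9) mod 11 = 0
x3 = s^2 - x1 - x2 mod 11 = 0^2 - 1 - 10 = 0
y3 = s (x1 - x3) - y1 mod 11 = 0 * (1 - 0) - 10 = 1

P + Q = (0, 1)


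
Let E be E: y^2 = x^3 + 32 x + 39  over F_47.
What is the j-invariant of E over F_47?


Delta = -16(4 a^3 + 27 b^2) mod 47 = 23
-1728 * (4 a)^3 = -1728 * (4*32)^3 mod 47 = 38
j = 38 * 23^(-1) mod 47 = 18

j = 18 (mod 47)


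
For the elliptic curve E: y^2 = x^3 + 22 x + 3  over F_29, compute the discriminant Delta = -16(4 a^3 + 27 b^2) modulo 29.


4 a^3 + 27 b^2 = 4*22^3 + 27*3^2 = 42592 + 243 = 42835
Delta = -16 * (42835) = -685360
Delta mod 29 = 26

Delta = 26 (mod 29)


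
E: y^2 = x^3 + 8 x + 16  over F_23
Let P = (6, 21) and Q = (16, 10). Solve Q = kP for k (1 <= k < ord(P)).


Enumerate multiples of P until we hit Q = (16, 10):
  1P = (6, 21)
  2P = (1, 18)
  3P = (9, 14)
  4P = (16, 10)
Match found at i = 4.

k = 4


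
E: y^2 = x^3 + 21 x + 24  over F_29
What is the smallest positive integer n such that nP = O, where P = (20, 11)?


Compute successive multiples of P until we hit O:
  1P = (20, 11)
  2P = (17, 25)
  3P = (17, 4)
  4P = (20, 18)
  5P = O

ord(P) = 5


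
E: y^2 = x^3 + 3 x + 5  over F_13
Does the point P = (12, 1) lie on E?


Check whether y^2 = x^3 + 3 x + 5 (mod 13) for (x, y) = (12, 1).
LHS: y^2 = 1^2 mod 13 = 1
RHS: x^3 + 3 x + 5 = 12^3 + 3*12 + 5 mod 13 = 1
LHS = RHS

Yes, on the curve


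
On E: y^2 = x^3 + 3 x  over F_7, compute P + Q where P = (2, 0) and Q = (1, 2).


P != Q, so use the chord formula.
s = (y2 - y1) / (x2 - x1) = (2) / (6) mod 7 = 5
x3 = s^2 - x1 - x2 mod 7 = 5^2 - 2 - 1 = 1
y3 = s (x1 - x3) - y1 mod 7 = 5 * (2 - 1) - 0 = 5

P + Q = (1, 5)


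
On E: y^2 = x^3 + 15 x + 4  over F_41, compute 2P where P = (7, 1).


Doubling: s = (3 x1^2 + a) / (2 y1)
s = (3*7^2 + 15) / (2*1) mod 41 = 40
x3 = s^2 - 2 x1 mod 41 = 40^2 - 2*7 = 28
y3 = s (x1 - x3) - y1 mod 41 = 40 * (7 - 28) - 1 = 20

2P = (28, 20)


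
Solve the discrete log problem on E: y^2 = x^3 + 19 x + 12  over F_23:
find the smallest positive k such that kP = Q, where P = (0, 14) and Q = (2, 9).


Enumerate multiples of P until we hit Q = (2, 9):
  1P = (0, 14)
  2P = (8, 20)
  3P = (17, 2)
  4P = (10, 12)
  5P = (2, 14)
  6P = (21, 9)
  7P = (14, 20)
  8P = (12, 17)
  9P = (1, 3)
  10P = (5, 18)
  11P = (3, 2)
  12P = (13, 15)
  13P = (13, 8)
  14P = (3, 21)
  15P = (5, 5)
  16P = (1, 20)
  17P = (12, 6)
  18P = (14, 3)
  19P = (21, 14)
  20P = (2, 9)
Match found at i = 20.

k = 20


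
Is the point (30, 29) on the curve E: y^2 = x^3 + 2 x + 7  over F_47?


Check whether y^2 = x^3 + 2 x + 7 (mod 47) for (x, y) = (30, 29).
LHS: y^2 = 29^2 mod 47 = 42
RHS: x^3 + 2 x + 7 = 30^3 + 2*30 + 7 mod 47 = 42
LHS = RHS

Yes, on the curve


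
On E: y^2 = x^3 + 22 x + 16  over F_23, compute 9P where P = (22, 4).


k = 9 = 1001_2 (binary, LSB first: 1001)
Double-and-add from P = (22, 4):
  bit 0 = 1: acc = O + (22, 4) = (22, 4)
  bit 1 = 0: acc unchanged = (22, 4)
  bit 2 = 0: acc unchanged = (22, 4)
  bit 3 = 1: acc = (22, 4) + (15, 8) = (22, 19)

9P = (22, 19)


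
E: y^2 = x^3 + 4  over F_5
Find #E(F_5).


For each x in F_5, count y with y^2 = x^3 + 0 x + 4 mod 5:
  x = 0: RHS = 4, y in [2, 3]  -> 2 point(s)
  x = 1: RHS = 0, y in [0]  -> 1 point(s)
  x = 3: RHS = 1, y in [1, 4]  -> 2 point(s)
Affine points: 5. Add the point at infinity: total = 6.

#E(F_5) = 6


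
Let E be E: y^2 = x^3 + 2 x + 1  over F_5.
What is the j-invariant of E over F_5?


Delta = -16(4 a^3 + 27 b^2) mod 5 = 1
-1728 * (4 a)^3 = -1728 * (4*2)^3 mod 5 = 4
j = 4 * 1^(-1) mod 5 = 4

j = 4 (mod 5)


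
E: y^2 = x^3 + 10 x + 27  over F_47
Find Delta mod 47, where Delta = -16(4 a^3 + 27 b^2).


4 a^3 + 27 b^2 = 4*10^3 + 27*27^2 = 4000 + 19683 = 23683
Delta = -16 * (23683) = -378928
Delta mod 47 = 33

Delta = 33 (mod 47)


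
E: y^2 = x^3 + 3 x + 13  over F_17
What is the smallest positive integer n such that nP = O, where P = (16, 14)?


Compute successive multiples of P until we hit O:
  1P = (16, 14)
  2P = (3, 7)
  3P = (0, 9)
  4P = (9, 2)
  5P = (5, 0)
  6P = (9, 15)
  7P = (0, 8)
  8P = (3, 10)
  ... (continuing to 10P)
  10P = O

ord(P) = 10


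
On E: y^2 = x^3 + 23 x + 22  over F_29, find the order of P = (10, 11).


Compute successive multiples of P until we hit O:
  1P = (10, 11)
  2P = (4, 27)
  3P = (6, 17)
  4P = (8, 15)
  5P = (15, 28)
  6P = (26, 10)
  7P = (16, 22)
  8P = (12, 24)
  ... (continuing to 33P)
  33P = O

ord(P) = 33


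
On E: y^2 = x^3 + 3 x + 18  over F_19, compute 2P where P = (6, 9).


Doubling: s = (3 x1^2 + a) / (2 y1)
s = (3*6^2 + 3) / (2*9) mod 19 = 3
x3 = s^2 - 2 x1 mod 19 = 3^2 - 2*6 = 16
y3 = s (x1 - x3) - y1 mod 19 = 3 * (6 - 16) - 9 = 18

2P = (16, 18)


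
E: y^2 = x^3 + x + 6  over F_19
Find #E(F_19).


For each x in F_19, count y with y^2 = x^3 + 1 x + 6 mod 19:
  x = 0: RHS = 6, y in [5, 14]  -> 2 point(s)
  x = 2: RHS = 16, y in [4, 15]  -> 2 point(s)
  x = 3: RHS = 17, y in [6, 13]  -> 2 point(s)
  x = 4: RHS = 17, y in [6, 13]  -> 2 point(s)
  x = 6: RHS = 0, y in [0]  -> 1 point(s)
  x = 10: RHS = 9, y in [3, 16]  -> 2 point(s)
  x = 12: RHS = 17, y in [6, 13]  -> 2 point(s)
  x = 14: RHS = 9, y in [3, 16]  -> 2 point(s)
  x = 18: RHS = 4, y in [2, 17]  -> 2 point(s)
Affine points: 17. Add the point at infinity: total = 18.

#E(F_19) = 18


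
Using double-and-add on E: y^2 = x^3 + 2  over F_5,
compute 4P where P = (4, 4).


k = 4 = 100_2 (binary, LSB first: 001)
Double-and-add from P = (4, 4):
  bit 0 = 0: acc unchanged = O
  bit 1 = 0: acc unchanged = O
  bit 2 = 1: acc = O + (3, 3) = (3, 3)

4P = (3, 3)


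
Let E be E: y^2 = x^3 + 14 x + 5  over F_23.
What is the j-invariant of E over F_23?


Delta = -16(4 a^3 + 27 b^2) mod 23 = 22
-1728 * (4 a)^3 = -1728 * (4*14)^3 mod 23 = 13
j = 13 * 22^(-1) mod 23 = 10

j = 10 (mod 23)


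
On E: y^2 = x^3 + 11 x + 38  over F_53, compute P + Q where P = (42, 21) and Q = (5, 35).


P != Q, so use the chord formula.
s = (y2 - y1) / (x2 - x1) = (14) / (16) mod 53 = 34
x3 = s^2 - x1 - x2 mod 53 = 34^2 - 42 - 5 = 49
y3 = s (x1 - x3) - y1 mod 53 = 34 * (42 - 49) - 21 = 6

P + Q = (49, 6)


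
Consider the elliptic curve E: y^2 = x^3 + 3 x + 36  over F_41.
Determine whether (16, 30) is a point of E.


Check whether y^2 = x^3 + 3 x + 36 (mod 41) for (x, y) = (16, 30).
LHS: y^2 = 30^2 mod 41 = 39
RHS: x^3 + 3 x + 36 = 16^3 + 3*16 + 36 mod 41 = 39
LHS = RHS

Yes, on the curve


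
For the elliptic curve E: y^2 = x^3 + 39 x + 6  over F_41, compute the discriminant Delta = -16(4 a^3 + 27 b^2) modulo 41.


4 a^3 + 27 b^2 = 4*39^3 + 27*6^2 = 237276 + 972 = 238248
Delta = -16 * (238248) = -3811968
Delta mod 41 = 7

Delta = 7 (mod 41)


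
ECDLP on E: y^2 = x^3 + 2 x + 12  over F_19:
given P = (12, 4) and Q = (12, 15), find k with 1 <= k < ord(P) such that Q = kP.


Enumerate multiples of P until we hit Q = (12, 15):
  1P = (12, 4)
  2P = (18, 3)
  3P = (17, 0)
  4P = (18, 16)
  5P = (12, 15)
Match found at i = 5.

k = 5


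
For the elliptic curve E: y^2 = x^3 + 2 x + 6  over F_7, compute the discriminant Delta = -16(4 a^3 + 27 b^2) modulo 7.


4 a^3 + 27 b^2 = 4*2^3 + 27*6^2 = 32 + 972 = 1004
Delta = -16 * (1004) = -16064
Delta mod 7 = 1

Delta = 1 (mod 7)


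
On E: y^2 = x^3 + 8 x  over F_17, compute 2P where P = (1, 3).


k = 2 = 10_2 (binary, LSB first: 01)
Double-and-add from P = (1, 3):
  bit 0 = 0: acc unchanged = O
  bit 1 = 1: acc = O + (16, 12) = (16, 12)

2P = (16, 12)


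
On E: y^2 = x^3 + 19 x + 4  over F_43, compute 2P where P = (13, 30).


Doubling: s = (3 x1^2 + a) / (2 y1)
s = (3*13^2 + 19) / (2*30) mod 43 = 36
x3 = s^2 - 2 x1 mod 43 = 36^2 - 2*13 = 23
y3 = s (x1 - x3) - y1 mod 43 = 36 * (13 - 23) - 30 = 40

2P = (23, 40)


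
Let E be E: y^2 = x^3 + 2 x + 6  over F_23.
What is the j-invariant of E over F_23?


Delta = -16(4 a^3 + 27 b^2) mod 23 = 13
-1728 * (4 a)^3 = -1728 * (4*2)^3 mod 23 = 5
j = 5 * 13^(-1) mod 23 = 11

j = 11 (mod 23)


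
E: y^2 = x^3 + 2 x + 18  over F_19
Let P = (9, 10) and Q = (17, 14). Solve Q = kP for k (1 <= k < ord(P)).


Enumerate multiples of P until we hit Q = (17, 14):
  1P = (9, 10)
  2P = (5, 1)
  3P = (16, 17)
  4P = (14, 4)
  5P = (2, 12)
  6P = (17, 14)
Match found at i = 6.

k = 6


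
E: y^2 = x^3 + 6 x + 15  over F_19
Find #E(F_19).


For each x in F_19, count y with y^2 = x^3 + 6 x + 15 mod 19:
  x = 2: RHS = 16, y in [4, 15]  -> 2 point(s)
  x = 6: RHS = 1, y in [1, 18]  -> 2 point(s)
  x = 7: RHS = 1, y in [1, 18]  -> 2 point(s)
  x = 8: RHS = 5, y in [9, 10]  -> 2 point(s)
  x = 9: RHS = 0, y in [0]  -> 1 point(s)
  x = 10: RHS = 11, y in [7, 12]  -> 2 point(s)
  x = 11: RHS = 6, y in [5, 14]  -> 2 point(s)
Affine points: 13. Add the point at infinity: total = 14.

#E(F_19) = 14


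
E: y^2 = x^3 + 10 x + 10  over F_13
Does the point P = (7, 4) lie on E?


Check whether y^2 = x^3 + 10 x + 10 (mod 13) for (x, y) = (7, 4).
LHS: y^2 = 4^2 mod 13 = 3
RHS: x^3 + 10 x + 10 = 7^3 + 10*7 + 10 mod 13 = 7
LHS != RHS

No, not on the curve


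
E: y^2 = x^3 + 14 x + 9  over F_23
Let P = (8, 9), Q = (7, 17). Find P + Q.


P != Q, so use the chord formula.
s = (y2 - y1) / (x2 - x1) = (8) / (22) mod 23 = 15
x3 = s^2 - x1 - x2 mod 23 = 15^2 - 8 - 7 = 3
y3 = s (x1 - x3) - y1 mod 23 = 15 * (8 - 3) - 9 = 20

P + Q = (3, 20)


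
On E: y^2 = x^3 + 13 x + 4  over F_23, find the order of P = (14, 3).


Compute successive multiples of P until we hit O:
  1P = (14, 3)
  2P = (1, 15)
  3P = (3, 1)
  4P = (22, 6)
  5P = (22, 17)
  6P = (3, 22)
  7P = (1, 8)
  8P = (14, 20)
  ... (continuing to 9P)
  9P = O

ord(P) = 9


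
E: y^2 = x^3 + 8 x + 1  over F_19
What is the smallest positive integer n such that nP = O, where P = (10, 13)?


Compute successive multiples of P until we hit O:
  1P = (10, 13)
  2P = (16, 8)
  3P = (9, 2)
  4P = (7, 1)
  5P = (18, 12)
  6P = (2, 5)
  7P = (8, 8)
  8P = (12, 1)
  ... (continuing to 22P)
  22P = O

ord(P) = 22


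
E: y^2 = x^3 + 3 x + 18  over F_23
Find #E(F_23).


For each x in F_23, count y with y^2 = x^3 + 3 x + 18 mod 23:
  x = 0: RHS = 18, y in [8, 15]  -> 2 point(s)
  x = 2: RHS = 9, y in [3, 20]  -> 2 point(s)
  x = 3: RHS = 8, y in [10, 13]  -> 2 point(s)
  x = 4: RHS = 2, y in [5, 18]  -> 2 point(s)
  x = 8: RHS = 2, y in [5, 18]  -> 2 point(s)
  x = 10: RHS = 13, y in [6, 17]  -> 2 point(s)
  x = 11: RHS = 2, y in [5, 18]  -> 2 point(s)
  x = 13: RHS = 0, y in [0]  -> 1 point(s)
  x = 18: RHS = 16, y in [4, 19]  -> 2 point(s)
  x = 21: RHS = 4, y in [2, 21]  -> 2 point(s)
Affine points: 19. Add the point at infinity: total = 20.

#E(F_23) = 20


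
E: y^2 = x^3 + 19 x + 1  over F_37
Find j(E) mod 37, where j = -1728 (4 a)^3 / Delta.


Delta = -16(4 a^3 + 27 b^2) mod 37 = 4
-1728 * (4 a)^3 = -1728 * (4*19)^3 mod 37 = 14
j = 14 * 4^(-1) mod 37 = 22

j = 22 (mod 37)


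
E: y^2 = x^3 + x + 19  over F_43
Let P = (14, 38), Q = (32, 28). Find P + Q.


P != Q, so use the chord formula.
s = (y2 - y1) / (x2 - x1) = (33) / (18) mod 43 = 9
x3 = s^2 - x1 - x2 mod 43 = 9^2 - 14 - 32 = 35
y3 = s (x1 - x3) - y1 mod 43 = 9 * (14 - 35) - 38 = 31

P + Q = (35, 31)


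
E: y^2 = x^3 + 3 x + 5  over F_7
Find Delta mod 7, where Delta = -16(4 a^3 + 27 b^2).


4 a^3 + 27 b^2 = 4*3^3 + 27*5^2 = 108 + 675 = 783
Delta = -16 * (783) = -12528
Delta mod 7 = 2

Delta = 2 (mod 7)


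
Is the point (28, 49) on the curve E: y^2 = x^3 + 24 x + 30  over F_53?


Check whether y^2 = x^3 + 24 x + 30 (mod 53) for (x, y) = (28, 49).
LHS: y^2 = 49^2 mod 53 = 16
RHS: x^3 + 24 x + 30 = 28^3 + 24*28 + 30 mod 53 = 23
LHS != RHS

No, not on the curve


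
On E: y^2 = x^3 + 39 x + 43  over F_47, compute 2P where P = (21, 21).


Doubling: s = (3 x1^2 + a) / (2 y1)
s = (3*21^2 + 39) / (2*21) mod 47 = 19
x3 = s^2 - 2 x1 mod 47 = 19^2 - 2*21 = 37
y3 = s (x1 - x3) - y1 mod 47 = 19 * (21 - 37) - 21 = 4

2P = (37, 4)


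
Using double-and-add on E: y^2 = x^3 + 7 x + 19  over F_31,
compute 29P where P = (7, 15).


k = 29 = 11101_2 (binary, LSB first: 10111)
Double-and-add from P = (7, 15):
  bit 0 = 1: acc = O + (7, 15) = (7, 15)
  bit 1 = 0: acc unchanged = (7, 15)
  bit 2 = 1: acc = (7, 15) + (28, 8) = (3, 25)
  bit 3 = 1: acc = (3, 25) + (11, 1) = (26, 13)
  bit 4 = 1: acc = (26, 13) + (10, 29) = (27, 19)

29P = (27, 19)


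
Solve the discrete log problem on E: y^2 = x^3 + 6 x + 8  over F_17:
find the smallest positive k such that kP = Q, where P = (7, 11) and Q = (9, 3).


Enumerate multiples of P until we hit Q = (9, 3):
  1P = (7, 11)
  2P = (3, 6)
  3P = (16, 16)
  4P = (9, 3)
Match found at i = 4.

k = 4


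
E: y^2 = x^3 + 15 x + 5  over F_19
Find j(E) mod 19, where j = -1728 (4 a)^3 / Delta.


Delta = -16(4 a^3 + 27 b^2) mod 19 = 3
-1728 * (4 a)^3 = -1728 * (4*15)^3 mod 19 = 8
j = 8 * 3^(-1) mod 19 = 9

j = 9 (mod 19)


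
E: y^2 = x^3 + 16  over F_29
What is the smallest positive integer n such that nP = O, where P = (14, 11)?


Compute successive multiples of P until we hit O:
  1P = (14, 11)
  2P = (10, 1)
  3P = (4, 14)
  4P = (5, 24)
  5P = (6, 0)
  6P = (5, 5)
  7P = (4, 15)
  8P = (10, 28)
  ... (continuing to 10P)
  10P = O

ord(P) = 10


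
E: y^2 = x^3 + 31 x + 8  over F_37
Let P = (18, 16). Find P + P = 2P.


Doubling: s = (3 x1^2 + a) / (2 y1)
s = (3*18^2 + 31) / (2*16) mod 37 = 14
x3 = s^2 - 2 x1 mod 37 = 14^2 - 2*18 = 12
y3 = s (x1 - x3) - y1 mod 37 = 14 * (18 - 12) - 16 = 31

2P = (12, 31)


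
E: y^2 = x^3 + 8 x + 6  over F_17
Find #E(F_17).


For each x in F_17, count y with y^2 = x^3 + 8 x + 6 mod 17:
  x = 1: RHS = 15, y in [7, 10]  -> 2 point(s)
  x = 2: RHS = 13, y in [8, 9]  -> 2 point(s)
  x = 4: RHS = 0, y in [0]  -> 1 point(s)
  x = 5: RHS = 1, y in [1, 16]  -> 2 point(s)
  x = 6: RHS = 15, y in [7, 10]  -> 2 point(s)
  x = 8: RHS = 4, y in [2, 15]  -> 2 point(s)
  x = 9: RHS = 8, y in [5, 12]  -> 2 point(s)
  x = 10: RHS = 15, y in [7, 10]  -> 2 point(s)
  x = 15: RHS = 16, y in [4, 13]  -> 2 point(s)
Affine points: 17. Add the point at infinity: total = 18.

#E(F_17) = 18


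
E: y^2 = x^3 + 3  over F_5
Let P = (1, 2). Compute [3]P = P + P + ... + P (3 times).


k = 3 = 11_2 (binary, LSB first: 11)
Double-and-add from P = (1, 2):
  bit 0 = 1: acc = O + (1, 2) = (1, 2)
  bit 1 = 1: acc = (1, 2) + (2, 1) = (3, 0)

3P = (3, 0)


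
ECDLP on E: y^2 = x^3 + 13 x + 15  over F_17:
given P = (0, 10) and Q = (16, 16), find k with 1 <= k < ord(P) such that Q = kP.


Enumerate multiples of P until we hit Q = (16, 16):
  1P = (0, 10)
  2P = (15, 10)
  3P = (2, 7)
  4P = (13, 1)
  5P = (8, 6)
  6P = (5, 1)
  7P = (3, 9)
  8P = (16, 1)
  9P = (14, 0)
  10P = (16, 16)
Match found at i = 10.

k = 10


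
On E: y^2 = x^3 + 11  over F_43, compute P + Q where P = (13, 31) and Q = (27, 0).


P != Q, so use the chord formula.
s = (y2 - y1) / (x2 - x1) = (12) / (14) mod 43 = 7
x3 = s^2 - x1 - x2 mod 43 = 7^2 - 13 - 27 = 9
y3 = s (x1 - x3) - y1 mod 43 = 7 * (13 - 9) - 31 = 40

P + Q = (9, 40)


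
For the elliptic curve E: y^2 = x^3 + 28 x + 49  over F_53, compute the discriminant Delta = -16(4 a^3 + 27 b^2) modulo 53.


4 a^3 + 27 b^2 = 4*28^3 + 27*49^2 = 87808 + 64827 = 152635
Delta = -16 * (152635) = -2442160
Delta mod 53 = 27

Delta = 27 (mod 53)


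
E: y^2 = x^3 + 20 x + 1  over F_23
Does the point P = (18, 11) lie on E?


Check whether y^2 = x^3 + 20 x + 1 (mod 23) for (x, y) = (18, 11).
LHS: y^2 = 11^2 mod 23 = 6
RHS: x^3 + 20 x + 1 = 18^3 + 20*18 + 1 mod 23 = 6
LHS = RHS

Yes, on the curve


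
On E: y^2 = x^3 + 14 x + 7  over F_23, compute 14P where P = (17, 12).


k = 14 = 1110_2 (binary, LSB first: 0111)
Double-and-add from P = (17, 12):
  bit 0 = 0: acc unchanged = O
  bit 1 = 1: acc = O + (15, 2) = (15, 2)
  bit 2 = 1: acc = (15, 2) + (6, 13) = (14, 7)
  bit 3 = 1: acc = (14, 7) + (19, 18) = (16, 7)

14P = (16, 7)


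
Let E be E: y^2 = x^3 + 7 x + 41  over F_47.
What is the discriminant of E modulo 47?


4 a^3 + 27 b^2 = 4*7^3 + 27*41^2 = 1372 + 45387 = 46759
Delta = -16 * (46759) = -748144
Delta mod 47 = 2

Delta = 2 (mod 47)


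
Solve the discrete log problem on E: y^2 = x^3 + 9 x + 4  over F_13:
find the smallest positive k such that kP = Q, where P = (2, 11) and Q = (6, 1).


Enumerate multiples of P until we hit Q = (6, 1):
  1P = (2, 11)
  2P = (0, 11)
  3P = (11, 2)
  4P = (1, 1)
  5P = (6, 1)
Match found at i = 5.

k = 5


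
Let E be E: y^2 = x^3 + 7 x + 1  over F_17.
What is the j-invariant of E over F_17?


Delta = -16(4 a^3 + 27 b^2) mod 17 = 5
-1728 * (4 a)^3 = -1728 * (4*7)^3 mod 17 = 13
j = 13 * 5^(-1) mod 17 = 6

j = 6 (mod 17)


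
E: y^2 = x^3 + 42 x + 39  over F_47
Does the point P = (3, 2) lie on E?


Check whether y^2 = x^3 + 42 x + 39 (mod 47) for (x, y) = (3, 2).
LHS: y^2 = 2^2 mod 47 = 4
RHS: x^3 + 42 x + 39 = 3^3 + 42*3 + 39 mod 47 = 4
LHS = RHS

Yes, on the curve


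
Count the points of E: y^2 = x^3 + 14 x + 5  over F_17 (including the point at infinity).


For each x in F_17, count y with y^2 = x^3 + 14 x + 5 mod 17:
  x = 5: RHS = 13, y in [8, 9]  -> 2 point(s)
  x = 6: RHS = 16, y in [4, 13]  -> 2 point(s)
  x = 7: RHS = 4, y in [2, 15]  -> 2 point(s)
  x = 8: RHS = 0, y in [0]  -> 1 point(s)
  x = 13: RHS = 4, y in [2, 15]  -> 2 point(s)
  x = 14: RHS = 4, y in [2, 15]  -> 2 point(s)
Affine points: 11. Add the point at infinity: total = 12.

#E(F_17) = 12


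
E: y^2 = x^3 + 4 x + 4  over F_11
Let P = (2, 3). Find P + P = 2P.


Doubling: s = (3 x1^2 + a) / (2 y1)
s = (3*2^2 + 4) / (2*3) mod 11 = 10
x3 = s^2 - 2 x1 mod 11 = 10^2 - 2*2 = 8
y3 = s (x1 - x3) - y1 mod 11 = 10 * (2 - 8) - 3 = 3

2P = (8, 3)


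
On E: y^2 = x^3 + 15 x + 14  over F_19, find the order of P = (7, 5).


Compute successive multiples of P until we hit O:
  1P = (7, 5)
  2P = (6, 15)
  3P = (11, 16)
  4P = (5, 10)
  5P = (18, 13)
  6P = (14, 2)
  7P = (4, 10)
  8P = (15, 2)
  ... (continuing to 24P)
  24P = O

ord(P) = 24


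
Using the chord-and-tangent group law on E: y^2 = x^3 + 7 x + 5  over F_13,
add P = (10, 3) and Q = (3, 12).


P != Q, so use the chord formula.
s = (y2 - y1) / (x2 - x1) = (9) / (6) mod 13 = 8
x3 = s^2 - x1 - x2 mod 13 = 8^2 - 10 - 3 = 12
y3 = s (x1 - x3) - y1 mod 13 = 8 * (10 - 12) - 3 = 7

P + Q = (12, 7)


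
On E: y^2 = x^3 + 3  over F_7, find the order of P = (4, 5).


Compute successive multiples of P until we hit O:
  1P = (4, 5)
  2P = (3, 4)
  3P = (1, 5)
  4P = (2, 2)
  5P = (5, 4)
  6P = (6, 4)
  7P = (6, 3)
  8P = (5, 3)
  ... (continuing to 13P)
  13P = O

ord(P) = 13


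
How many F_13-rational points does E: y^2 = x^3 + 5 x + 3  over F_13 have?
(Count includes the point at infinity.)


For each x in F_13, count y with y^2 = x^3 + 5 x + 3 mod 13:
  x = 0: RHS = 3, y in [4, 9]  -> 2 point(s)
  x = 1: RHS = 9, y in [3, 10]  -> 2 point(s)
  x = 4: RHS = 9, y in [3, 10]  -> 2 point(s)
  x = 5: RHS = 10, y in [6, 7]  -> 2 point(s)
  x = 7: RHS = 4, y in [2, 11]  -> 2 point(s)
  x = 8: RHS = 9, y in [3, 10]  -> 2 point(s)
  x = 9: RHS = 10, y in [6, 7]  -> 2 point(s)
  x = 10: RHS = 0, y in [0]  -> 1 point(s)
  x = 12: RHS = 10, y in [6, 7]  -> 2 point(s)
Affine points: 17. Add the point at infinity: total = 18.

#E(F_13) = 18


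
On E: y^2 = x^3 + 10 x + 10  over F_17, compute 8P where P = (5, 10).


k = 8 = 1000_2 (binary, LSB first: 0001)
Double-and-add from P = (5, 10):
  bit 0 = 0: acc unchanged = O
  bit 1 = 0: acc unchanged = O
  bit 2 = 0: acc unchanged = O
  bit 3 = 1: acc = O + (16, 13) = (16, 13)

8P = (16, 13)


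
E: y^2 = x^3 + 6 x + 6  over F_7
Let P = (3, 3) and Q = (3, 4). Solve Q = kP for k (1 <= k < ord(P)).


Enumerate multiples of P until we hit Q = (3, 4):
  1P = (3, 3)
  2P = (5, 0)
  3P = (3, 4)
Match found at i = 3.

k = 3


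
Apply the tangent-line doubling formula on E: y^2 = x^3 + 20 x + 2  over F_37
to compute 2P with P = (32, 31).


Doubling: s = (3 x1^2 + a) / (2 y1)
s = (3*32^2 + 20) / (2*31) mod 37 = 26
x3 = s^2 - 2 x1 mod 37 = 26^2 - 2*32 = 20
y3 = s (x1 - x3) - y1 mod 37 = 26 * (32 - 20) - 31 = 22

2P = (20, 22)


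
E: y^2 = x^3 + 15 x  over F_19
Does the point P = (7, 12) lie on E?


Check whether y^2 = x^3 + 15 x + 0 (mod 19) for (x, y) = (7, 12).
LHS: y^2 = 12^2 mod 19 = 11
RHS: x^3 + 15 x + 0 = 7^3 + 15*7 + 0 mod 19 = 11
LHS = RHS

Yes, on the curve


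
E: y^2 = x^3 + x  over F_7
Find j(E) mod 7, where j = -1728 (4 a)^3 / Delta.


Delta = -16(4 a^3 + 27 b^2) mod 7 = 6
-1728 * (4 a)^3 = -1728 * (4*1)^3 mod 7 = 1
j = 1 * 6^(-1) mod 7 = 6

j = 6 (mod 7)


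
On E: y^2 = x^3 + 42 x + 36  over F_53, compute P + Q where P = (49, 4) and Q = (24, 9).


P != Q, so use the chord formula.
s = (y2 - y1) / (x2 - x1) = (5) / (28) mod 53 = 21
x3 = s^2 - x1 - x2 mod 53 = 21^2 - 49 - 24 = 50
y3 = s (x1 - x3) - y1 mod 53 = 21 * (49 - 50) - 4 = 28

P + Q = (50, 28)


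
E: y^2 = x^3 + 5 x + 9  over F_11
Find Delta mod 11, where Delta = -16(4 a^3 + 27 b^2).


4 a^3 + 27 b^2 = 4*5^3 + 27*9^2 = 500 + 2187 = 2687
Delta = -16 * (2687) = -42992
Delta mod 11 = 7

Delta = 7 (mod 11)


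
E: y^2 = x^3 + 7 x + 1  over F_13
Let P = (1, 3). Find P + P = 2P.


Doubling: s = (3 x1^2 + a) / (2 y1)
s = (3*1^2 + 7) / (2*3) mod 13 = 6
x3 = s^2 - 2 x1 mod 13 = 6^2 - 2*1 = 8
y3 = s (x1 - x3) - y1 mod 13 = 6 * (1 - 8) - 3 = 7

2P = (8, 7)


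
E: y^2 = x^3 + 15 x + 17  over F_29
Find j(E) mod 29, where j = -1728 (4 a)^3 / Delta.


Delta = -16(4 a^3 + 27 b^2) mod 29 = 18
-1728 * (4 a)^3 = -1728 * (4*15)^3 mod 29 = 9
j = 9 * 18^(-1) mod 29 = 15

j = 15 (mod 29)


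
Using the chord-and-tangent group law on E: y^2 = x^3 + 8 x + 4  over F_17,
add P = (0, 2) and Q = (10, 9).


P != Q, so use the chord formula.
s = (y2 - y1) / (x2 - x1) = (7) / (10) mod 17 = 16
x3 = s^2 - x1 - x2 mod 17 = 16^2 - 0 - 10 = 8
y3 = s (x1 - x3) - y1 mod 17 = 16 * (0 - 8) - 2 = 6

P + Q = (8, 6)


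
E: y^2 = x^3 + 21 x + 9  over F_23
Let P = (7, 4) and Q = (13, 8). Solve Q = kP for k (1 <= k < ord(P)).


Enumerate multiples of P until we hit Q = (13, 8):
  1P = (7, 4)
  2P = (13, 8)
Match found at i = 2.

k = 2


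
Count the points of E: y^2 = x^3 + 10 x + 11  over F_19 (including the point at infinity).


For each x in F_19, count y with y^2 = x^3 + 10 x + 11 mod 19:
  x = 0: RHS = 11, y in [7, 12]  -> 2 point(s)
  x = 2: RHS = 1, y in [1, 18]  -> 2 point(s)
  x = 3: RHS = 11, y in [7, 12]  -> 2 point(s)
  x = 4: RHS = 1, y in [1, 18]  -> 2 point(s)
  x = 7: RHS = 6, y in [5, 14]  -> 2 point(s)
  x = 10: RHS = 9, y in [3, 16]  -> 2 point(s)
  x = 12: RHS = 16, y in [4, 15]  -> 2 point(s)
  x = 13: RHS = 1, y in [1, 18]  -> 2 point(s)
  x = 14: RHS = 7, y in [8, 11]  -> 2 point(s)
  x = 16: RHS = 11, y in [7, 12]  -> 2 point(s)
  x = 18: RHS = 0, y in [0]  -> 1 point(s)
Affine points: 21. Add the point at infinity: total = 22.

#E(F_19) = 22


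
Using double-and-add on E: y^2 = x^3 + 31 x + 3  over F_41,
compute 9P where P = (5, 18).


k = 9 = 1001_2 (binary, LSB first: 1001)
Double-and-add from P = (5, 18):
  bit 0 = 1: acc = O + (5, 18) = (5, 18)
  bit 1 = 0: acc unchanged = (5, 18)
  bit 2 = 0: acc unchanged = (5, 18)
  bit 3 = 1: acc = (5, 18) + (2, 14) = (13, 26)

9P = (13, 26)


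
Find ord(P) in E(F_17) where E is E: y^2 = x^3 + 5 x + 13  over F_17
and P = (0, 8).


Compute successive multiples of P until we hit O:
  1P = (0, 8)
  2P = (8, 15)
  3P = (1, 6)
  4P = (3, 15)
  5P = (10, 14)
  6P = (6, 2)
  7P = (12, 4)
  8P = (7, 0)
  ... (continuing to 16P)
  16P = O

ord(P) = 16


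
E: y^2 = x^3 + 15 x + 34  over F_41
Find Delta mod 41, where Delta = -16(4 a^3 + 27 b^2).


4 a^3 + 27 b^2 = 4*15^3 + 27*34^2 = 13500 + 31212 = 44712
Delta = -16 * (44712) = -715392
Delta mod 41 = 17

Delta = 17 (mod 41)


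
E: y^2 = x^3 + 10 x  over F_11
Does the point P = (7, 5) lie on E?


Check whether y^2 = x^3 + 10 x + 0 (mod 11) for (x, y) = (7, 5).
LHS: y^2 = 5^2 mod 11 = 3
RHS: x^3 + 10 x + 0 = 7^3 + 10*7 + 0 mod 11 = 6
LHS != RHS

No, not on the curve


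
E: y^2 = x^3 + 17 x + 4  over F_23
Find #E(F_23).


For each x in F_23, count y with y^2 = x^3 + 17 x + 4 mod 23:
  x = 0: RHS = 4, y in [2, 21]  -> 2 point(s)
  x = 2: RHS = 0, y in [0]  -> 1 point(s)
  x = 3: RHS = 13, y in [6, 17]  -> 2 point(s)
  x = 6: RHS = 0, y in [0]  -> 1 point(s)
  x = 7: RHS = 6, y in [11, 12]  -> 2 point(s)
  x = 8: RHS = 8, y in [10, 13]  -> 2 point(s)
  x = 9: RHS = 12, y in [9, 14]  -> 2 point(s)
  x = 10: RHS = 1, y in [1, 22]  -> 2 point(s)
  x = 11: RHS = 4, y in [2, 21]  -> 2 point(s)
  x = 12: RHS = 4, y in [2, 21]  -> 2 point(s)
  x = 15: RHS = 0, y in [0]  -> 1 point(s)
  x = 16: RHS = 2, y in [5, 18]  -> 2 point(s)
  x = 17: RHS = 8, y in [10, 13]  -> 2 point(s)
  x = 18: RHS = 1, y in [1, 22]  -> 2 point(s)
  x = 20: RHS = 18, y in [8, 15]  -> 2 point(s)
  x = 21: RHS = 8, y in [10, 13]  -> 2 point(s)
  x = 22: RHS = 9, y in [3, 20]  -> 2 point(s)
Affine points: 31. Add the point at infinity: total = 32.

#E(F_23) = 32


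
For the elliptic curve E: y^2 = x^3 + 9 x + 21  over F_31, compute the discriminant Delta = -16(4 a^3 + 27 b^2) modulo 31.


4 a^3 + 27 b^2 = 4*9^3 + 27*21^2 = 2916 + 11907 = 14823
Delta = -16 * (14823) = -237168
Delta mod 31 = 13

Delta = 13 (mod 31)


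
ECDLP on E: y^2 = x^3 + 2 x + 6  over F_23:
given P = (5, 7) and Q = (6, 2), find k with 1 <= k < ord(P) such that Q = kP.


Enumerate multiples of P until we hit Q = (6, 2):
  1P = (5, 7)
  2P = (3, 4)
  3P = (0, 12)
  4P = (19, 7)
  5P = (22, 16)
  6P = (4, 3)
  7P = (7, 8)
  8P = (17, 10)
  9P = (14, 8)
  10P = (6, 21)
  11P = (1, 3)
  12P = (18, 3)
  13P = (2, 8)
  14P = (11, 18)
  15P = (11, 5)
  16P = (2, 15)
  17P = (18, 20)
  18P = (1, 20)
  19P = (6, 2)
Match found at i = 19.

k = 19


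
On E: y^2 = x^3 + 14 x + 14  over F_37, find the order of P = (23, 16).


Compute successive multiples of P until we hit O:
  1P = (23, 16)
  2P = (32, 2)
  3P = (10, 9)
  4P = (31, 11)
  5P = (36, 6)
  6P = (18, 20)
  7P = (7, 23)
  8P = (3, 3)
  ... (continuing to 31P)
  31P = O

ord(P) = 31


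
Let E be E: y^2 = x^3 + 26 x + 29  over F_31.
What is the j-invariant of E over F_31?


Delta = -16(4 a^3 + 27 b^2) mod 31 = 10
-1728 * (4 a)^3 = -1728 * (4*26)^3 mod 31 = 15
j = 15 * 10^(-1) mod 31 = 17

j = 17 (mod 31)


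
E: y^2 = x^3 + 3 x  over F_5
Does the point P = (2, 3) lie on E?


Check whether y^2 = x^3 + 3 x + 0 (mod 5) for (x, y) = (2, 3).
LHS: y^2 = 3^2 mod 5 = 4
RHS: x^3 + 3 x + 0 = 2^3 + 3*2 + 0 mod 5 = 4
LHS = RHS

Yes, on the curve


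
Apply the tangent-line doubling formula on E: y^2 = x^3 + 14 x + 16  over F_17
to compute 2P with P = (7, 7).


Doubling: s = (3 x1^2 + a) / (2 y1)
s = (3*7^2 + 14) / (2*7) mod 17 = 3
x3 = s^2 - 2 x1 mod 17 = 3^2 - 2*7 = 12
y3 = s (x1 - x3) - y1 mod 17 = 3 * (7 - 12) - 7 = 12

2P = (12, 12)


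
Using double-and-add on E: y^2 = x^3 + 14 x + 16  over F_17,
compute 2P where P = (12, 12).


k = 2 = 10_2 (binary, LSB first: 01)
Double-and-add from P = (12, 12):
  bit 0 = 0: acc unchanged = O
  bit 1 = 1: acc = O + (2, 1) = (2, 1)

2P = (2, 1)


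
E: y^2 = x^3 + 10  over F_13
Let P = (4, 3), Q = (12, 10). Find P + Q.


P != Q, so use the chord formula.
s = (y2 - y1) / (x2 - x1) = (7) / (8) mod 13 = 9
x3 = s^2 - x1 - x2 mod 13 = 9^2 - 4 - 12 = 0
y3 = s (x1 - x3) - y1 mod 13 = 9 * (4 - 0) - 3 = 7

P + Q = (0, 7)


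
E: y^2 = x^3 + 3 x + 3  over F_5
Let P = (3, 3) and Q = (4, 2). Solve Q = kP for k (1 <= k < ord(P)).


Enumerate multiples of P until we hit Q = (4, 2):
  1P = (3, 3)
  2P = (4, 2)
Match found at i = 2.

k = 2


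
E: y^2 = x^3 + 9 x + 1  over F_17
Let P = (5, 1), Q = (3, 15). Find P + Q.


P != Q, so use the chord formula.
s = (y2 - y1) / (x2 - x1) = (14) / (15) mod 17 = 10
x3 = s^2 - x1 - x2 mod 17 = 10^2 - 5 - 3 = 7
y3 = s (x1 - x3) - y1 mod 17 = 10 * (5 - 7) - 1 = 13

P + Q = (7, 13)
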